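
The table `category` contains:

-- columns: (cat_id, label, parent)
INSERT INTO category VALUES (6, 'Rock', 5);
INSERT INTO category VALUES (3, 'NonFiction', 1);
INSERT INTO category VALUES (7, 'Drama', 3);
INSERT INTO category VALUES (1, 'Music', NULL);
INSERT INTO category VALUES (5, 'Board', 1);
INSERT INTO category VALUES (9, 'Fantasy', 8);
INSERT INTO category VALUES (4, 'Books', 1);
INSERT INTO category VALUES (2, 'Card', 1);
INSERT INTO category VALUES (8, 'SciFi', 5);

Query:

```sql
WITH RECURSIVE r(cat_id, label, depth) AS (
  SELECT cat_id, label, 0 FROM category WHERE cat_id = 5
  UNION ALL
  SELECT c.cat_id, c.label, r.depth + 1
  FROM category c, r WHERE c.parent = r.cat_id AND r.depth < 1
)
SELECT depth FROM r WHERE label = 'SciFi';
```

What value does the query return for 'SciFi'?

1

Base: cat_id=5 (Board) at depth 0.
Iteration 1: rows with parent in {5} -> Rock (id 6, depth 1), SciFi (id 8, depth 1).
Iteration 2: depth < 1 fails for all current rows; recursion stops.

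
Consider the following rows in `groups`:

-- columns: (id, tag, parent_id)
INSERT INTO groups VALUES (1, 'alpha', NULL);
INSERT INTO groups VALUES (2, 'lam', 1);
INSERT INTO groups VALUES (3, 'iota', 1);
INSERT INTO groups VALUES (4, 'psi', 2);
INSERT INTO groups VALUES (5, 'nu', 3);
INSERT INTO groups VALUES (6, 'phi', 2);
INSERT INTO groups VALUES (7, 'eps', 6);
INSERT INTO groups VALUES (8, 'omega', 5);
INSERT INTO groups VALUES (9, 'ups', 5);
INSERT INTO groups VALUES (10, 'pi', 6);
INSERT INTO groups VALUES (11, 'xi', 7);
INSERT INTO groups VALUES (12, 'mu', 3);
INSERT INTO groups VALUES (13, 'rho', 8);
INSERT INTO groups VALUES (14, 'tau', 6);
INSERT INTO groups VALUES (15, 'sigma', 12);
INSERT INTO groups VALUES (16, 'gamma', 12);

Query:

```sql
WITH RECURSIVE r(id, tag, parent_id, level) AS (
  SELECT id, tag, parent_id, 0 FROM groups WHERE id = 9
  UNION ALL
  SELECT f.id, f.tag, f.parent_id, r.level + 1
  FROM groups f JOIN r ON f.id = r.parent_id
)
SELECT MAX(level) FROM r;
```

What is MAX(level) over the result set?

Base: id=9 (ups), parent_id=5, level 0.
Iteration 1: join on id=5 -> nu (id 5, parent_id=3, level 1).
Iteration 2: join on id=3 -> iota (id 3, parent_id=1, level 2).
Iteration 3: join on id=1 -> alpha (id 1, parent_id=NULL, level 3).
Iteration 4: parent_id is NULL; no match; recursion stops.
level values: 0, 1, 2, 3; the maximum is 3.

3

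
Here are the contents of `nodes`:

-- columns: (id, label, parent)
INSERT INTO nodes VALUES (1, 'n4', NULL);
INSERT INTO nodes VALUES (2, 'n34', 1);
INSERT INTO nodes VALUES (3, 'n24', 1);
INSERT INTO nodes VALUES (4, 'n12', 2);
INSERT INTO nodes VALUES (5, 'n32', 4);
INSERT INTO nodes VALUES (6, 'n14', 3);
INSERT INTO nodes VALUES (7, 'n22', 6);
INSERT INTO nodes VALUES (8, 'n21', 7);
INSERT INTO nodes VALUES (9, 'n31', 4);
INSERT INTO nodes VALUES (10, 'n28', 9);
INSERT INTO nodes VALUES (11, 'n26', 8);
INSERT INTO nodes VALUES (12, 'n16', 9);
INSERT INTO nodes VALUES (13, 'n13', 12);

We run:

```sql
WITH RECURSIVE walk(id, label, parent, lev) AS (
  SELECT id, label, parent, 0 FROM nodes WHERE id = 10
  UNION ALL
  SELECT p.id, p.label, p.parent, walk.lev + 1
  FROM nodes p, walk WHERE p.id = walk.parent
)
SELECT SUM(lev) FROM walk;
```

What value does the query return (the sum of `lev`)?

10

Base: id=10 (n28), parent=9, lev 0.
Iteration 1: join on id=9 -> n31 (id 9, parent=4, lev 1).
Iteration 2: join on id=4 -> n12 (id 4, parent=2, lev 2).
Iteration 3: join on id=2 -> n34 (id 2, parent=1, lev 3).
Iteration 4: join on id=1 -> n4 (id 1, parent=NULL, lev 4).
Iteration 5: parent is NULL; no match; recursion stops.
SUM(lev) = 0 + 1 + 2 + 3 + 4 = 10.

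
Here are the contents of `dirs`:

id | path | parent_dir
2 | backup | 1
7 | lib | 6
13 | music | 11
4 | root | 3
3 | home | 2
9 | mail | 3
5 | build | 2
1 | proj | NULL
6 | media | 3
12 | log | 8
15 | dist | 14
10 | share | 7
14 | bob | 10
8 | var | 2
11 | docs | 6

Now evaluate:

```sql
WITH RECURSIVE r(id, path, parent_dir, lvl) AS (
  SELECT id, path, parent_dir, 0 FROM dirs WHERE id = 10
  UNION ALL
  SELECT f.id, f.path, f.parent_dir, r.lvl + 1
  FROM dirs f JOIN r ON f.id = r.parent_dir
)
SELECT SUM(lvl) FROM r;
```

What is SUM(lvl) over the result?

Base: id=10 (share), parent_dir=7, lvl 0.
Iteration 1: join on id=7 -> lib (id 7, parent_dir=6, lvl 1).
Iteration 2: join on id=6 -> media (id 6, parent_dir=3, lvl 2).
Iteration 3: join on id=3 -> home (id 3, parent_dir=2, lvl 3).
Iteration 4: join on id=2 -> backup (id 2, parent_dir=1, lvl 4).
Iteration 5: join on id=1 -> proj (id 1, parent_dir=NULL, lvl 5).
Iteration 6: parent_dir is NULL; no match; recursion stops.
SUM(lvl) = 0 + 1 + 2 + 3 + 4 + 5 = 15.

15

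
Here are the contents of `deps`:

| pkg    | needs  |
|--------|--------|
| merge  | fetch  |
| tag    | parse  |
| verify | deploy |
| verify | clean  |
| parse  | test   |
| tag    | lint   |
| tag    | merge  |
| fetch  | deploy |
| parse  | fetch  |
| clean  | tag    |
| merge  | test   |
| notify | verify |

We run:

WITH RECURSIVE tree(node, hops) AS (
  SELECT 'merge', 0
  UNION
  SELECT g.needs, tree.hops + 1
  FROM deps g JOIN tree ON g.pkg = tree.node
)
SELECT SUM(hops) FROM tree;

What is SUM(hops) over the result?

Base: (merge, hops=0).
Iteration 1: edges from {merge} -> (fetch, hops=1), (test, hops=1).
Iteration 2: edges from {fetch,test} -> (deploy, hops=2).
Iteration 3: no outgoing edges from {deploy}; recursion stops.
SUM(hops) = 0 + 1 + 1 + 2 = 4.

4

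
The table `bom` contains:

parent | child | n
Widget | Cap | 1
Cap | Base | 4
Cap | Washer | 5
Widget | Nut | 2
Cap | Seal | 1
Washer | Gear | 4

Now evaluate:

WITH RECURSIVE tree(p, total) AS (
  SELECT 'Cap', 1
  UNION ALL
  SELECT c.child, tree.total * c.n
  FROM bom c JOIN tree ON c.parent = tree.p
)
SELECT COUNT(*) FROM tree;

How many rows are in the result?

Base: (Cap, total=1).
Iteration 1: components of {Cap} -> Base = 1*4 = 4, Seal = 1*1 = 1, Washer = 1*5 = 5.
Iteration 2: components of {Base,Seal,Washer} -> Gear = 5*4 = 20.
Iteration 3: no further components; recursion stops.
Total rows emitted: 5.

5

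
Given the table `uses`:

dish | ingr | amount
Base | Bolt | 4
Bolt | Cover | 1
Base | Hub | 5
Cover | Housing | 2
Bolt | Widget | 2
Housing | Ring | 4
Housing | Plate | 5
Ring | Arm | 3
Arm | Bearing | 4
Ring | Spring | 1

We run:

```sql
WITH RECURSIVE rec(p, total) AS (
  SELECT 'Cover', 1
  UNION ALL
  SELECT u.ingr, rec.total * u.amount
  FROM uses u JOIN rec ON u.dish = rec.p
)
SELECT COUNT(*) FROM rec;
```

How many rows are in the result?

Base: (Cover, total=1).
Iteration 1: components of {Cover} -> Housing = 1*2 = 2.
Iteration 2: components of {Housing} -> Plate = 2*5 = 10, Ring = 2*4 = 8.
Iteration 3: components of {Plate,Ring} -> Arm = 8*3 = 24, Spring = 8*1 = 8.
Iteration 4: components of {Arm,Spring} -> Bearing = 24*4 = 96.
Iteration 5: no further components; recursion stops.
Total rows emitted: 7.

7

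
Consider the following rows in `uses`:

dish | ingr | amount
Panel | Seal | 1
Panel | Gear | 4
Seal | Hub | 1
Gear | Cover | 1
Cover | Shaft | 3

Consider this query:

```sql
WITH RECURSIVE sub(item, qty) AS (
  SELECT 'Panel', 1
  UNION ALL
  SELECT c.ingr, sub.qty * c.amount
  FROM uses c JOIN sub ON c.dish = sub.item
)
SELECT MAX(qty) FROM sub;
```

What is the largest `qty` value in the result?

12

Base: (Panel, qty=1).
Iteration 1: components of {Panel} -> Gear = 1*4 = 4, Seal = 1*1 = 1.
Iteration 2: components of {Gear,Seal} -> Cover = 4*1 = 4, Hub = 1*1 = 1.
Iteration 3: components of {Cover,Hub} -> Shaft = 4*3 = 12.
Iteration 4: no further components; recursion stops.
qty values: 1, 1, 4, 1, 4, 12; the maximum is 12.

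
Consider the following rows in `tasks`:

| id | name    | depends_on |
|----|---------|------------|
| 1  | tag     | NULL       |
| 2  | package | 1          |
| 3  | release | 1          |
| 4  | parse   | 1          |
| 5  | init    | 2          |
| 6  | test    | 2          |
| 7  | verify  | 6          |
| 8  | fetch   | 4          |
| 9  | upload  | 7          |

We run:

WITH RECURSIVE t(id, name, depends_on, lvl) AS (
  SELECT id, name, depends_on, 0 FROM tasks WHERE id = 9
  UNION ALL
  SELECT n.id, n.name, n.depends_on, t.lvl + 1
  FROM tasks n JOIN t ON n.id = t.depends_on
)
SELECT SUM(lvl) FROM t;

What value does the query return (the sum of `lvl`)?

10

Base: id=9 (upload), depends_on=7, lvl 0.
Iteration 1: join on id=7 -> verify (id 7, depends_on=6, lvl 1).
Iteration 2: join on id=6 -> test (id 6, depends_on=2, lvl 2).
Iteration 3: join on id=2 -> package (id 2, depends_on=1, lvl 3).
Iteration 4: join on id=1 -> tag (id 1, depends_on=NULL, lvl 4).
Iteration 5: depends_on is NULL; no match; recursion stops.
SUM(lvl) = 0 + 1 + 2 + 3 + 4 = 10.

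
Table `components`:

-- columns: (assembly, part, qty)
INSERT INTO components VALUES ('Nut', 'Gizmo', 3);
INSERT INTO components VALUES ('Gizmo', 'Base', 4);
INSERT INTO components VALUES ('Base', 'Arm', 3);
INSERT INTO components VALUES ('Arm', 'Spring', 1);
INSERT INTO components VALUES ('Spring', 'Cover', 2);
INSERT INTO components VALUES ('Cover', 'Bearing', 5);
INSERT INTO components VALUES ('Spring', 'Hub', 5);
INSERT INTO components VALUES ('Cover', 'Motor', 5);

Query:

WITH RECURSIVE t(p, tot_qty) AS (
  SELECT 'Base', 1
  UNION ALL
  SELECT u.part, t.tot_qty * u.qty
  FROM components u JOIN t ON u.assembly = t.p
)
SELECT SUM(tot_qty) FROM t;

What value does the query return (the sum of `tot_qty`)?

Base: (Base, tot_qty=1).
Iteration 1: components of {Base} -> Arm = 1*3 = 3.
Iteration 2: components of {Arm} -> Spring = 3*1 = 3.
Iteration 3: components of {Spring} -> Cover = 3*2 = 6, Hub = 3*5 = 15.
Iteration 4: components of {Cover,Hub} -> Bearing = 6*5 = 30, Motor = 6*5 = 30.
Iteration 5: no further components; recursion stops.
SUM(tot_qty) = 1 + 3 + 3 + 6 + 15 + 30 + 30 = 88.

88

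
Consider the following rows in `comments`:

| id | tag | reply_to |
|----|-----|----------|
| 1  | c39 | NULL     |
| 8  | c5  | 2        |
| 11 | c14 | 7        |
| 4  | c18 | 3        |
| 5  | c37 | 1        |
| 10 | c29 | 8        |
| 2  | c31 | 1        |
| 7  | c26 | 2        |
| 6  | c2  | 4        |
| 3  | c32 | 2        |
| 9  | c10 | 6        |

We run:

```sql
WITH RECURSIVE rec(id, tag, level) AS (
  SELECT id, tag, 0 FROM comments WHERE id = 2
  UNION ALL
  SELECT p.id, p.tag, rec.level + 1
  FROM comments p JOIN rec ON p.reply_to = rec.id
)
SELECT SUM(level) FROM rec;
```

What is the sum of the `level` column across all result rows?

16

Base: id=2 (c31) at level 0.
Iteration 1: rows with reply_to in {2} -> c32 (id 3, level 1), c26 (id 7, level 1), c5 (id 8, level 1).
Iteration 2: rows with reply_to in {3,7,8} -> c18 (id 4, level 2), c29 (id 10, level 2), c14 (id 11, level 2).
Iteration 3: rows with reply_to in {4,10,11} -> c2 (id 6, level 3).
Iteration 4: rows with reply_to in {6} -> c10 (id 9, level 4).
Iteration 5: no rows with reply_to in {9}; recursion stops.
SUM(level) = 0 + 1 + 1 + 1 + 2 + 2 + 2 + 3 + 4 = 16.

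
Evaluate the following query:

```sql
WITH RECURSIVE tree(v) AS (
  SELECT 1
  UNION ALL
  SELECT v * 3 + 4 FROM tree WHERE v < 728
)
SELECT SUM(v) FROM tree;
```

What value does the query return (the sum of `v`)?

3265

Base: v=1.
Iteration 1: 1 < 728 holds -> v = 1 * 3 + 4 = 7.
Iteration 2: 7 < 728 holds -> v = 7 * 3 + 4 = 25.
Iteration 3: 25 < 728 holds -> v = 25 * 3 + 4 = 79.
Iteration 4: 79 < 728 holds -> v = 79 * 3 + 4 = 241.
Iteration 5: 241 < 728 holds -> v = 241 * 3 + 4 = 727.
Iteration 6: 727 < 728 holds -> v = 727 * 3 + 4 = 2185.
Iteration 7: 2185 < 728 fails; recursion stops.
SUM(v) = 1 + 7 + 25 + 79 + 241 + 727 + 2185 = 3265.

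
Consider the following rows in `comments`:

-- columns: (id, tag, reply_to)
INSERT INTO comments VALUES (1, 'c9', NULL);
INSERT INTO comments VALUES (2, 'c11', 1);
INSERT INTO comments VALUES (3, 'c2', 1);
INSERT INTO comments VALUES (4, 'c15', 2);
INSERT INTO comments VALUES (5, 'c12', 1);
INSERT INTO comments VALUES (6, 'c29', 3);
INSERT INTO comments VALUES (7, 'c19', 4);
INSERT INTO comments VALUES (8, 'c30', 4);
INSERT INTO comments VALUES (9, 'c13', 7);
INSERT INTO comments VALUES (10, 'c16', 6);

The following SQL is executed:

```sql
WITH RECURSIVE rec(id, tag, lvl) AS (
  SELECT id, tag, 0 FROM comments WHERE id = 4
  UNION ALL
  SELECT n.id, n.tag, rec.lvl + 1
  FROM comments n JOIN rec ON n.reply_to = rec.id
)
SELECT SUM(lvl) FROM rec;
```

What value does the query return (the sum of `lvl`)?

4

Base: id=4 (c15) at lvl 0.
Iteration 1: rows with reply_to in {4} -> c19 (id 7, lvl 1), c30 (id 8, lvl 1).
Iteration 2: rows with reply_to in {7,8} -> c13 (id 9, lvl 2).
Iteration 3: no rows with reply_to in {9}; recursion stops.
SUM(lvl) = 0 + 1 + 1 + 2 = 4.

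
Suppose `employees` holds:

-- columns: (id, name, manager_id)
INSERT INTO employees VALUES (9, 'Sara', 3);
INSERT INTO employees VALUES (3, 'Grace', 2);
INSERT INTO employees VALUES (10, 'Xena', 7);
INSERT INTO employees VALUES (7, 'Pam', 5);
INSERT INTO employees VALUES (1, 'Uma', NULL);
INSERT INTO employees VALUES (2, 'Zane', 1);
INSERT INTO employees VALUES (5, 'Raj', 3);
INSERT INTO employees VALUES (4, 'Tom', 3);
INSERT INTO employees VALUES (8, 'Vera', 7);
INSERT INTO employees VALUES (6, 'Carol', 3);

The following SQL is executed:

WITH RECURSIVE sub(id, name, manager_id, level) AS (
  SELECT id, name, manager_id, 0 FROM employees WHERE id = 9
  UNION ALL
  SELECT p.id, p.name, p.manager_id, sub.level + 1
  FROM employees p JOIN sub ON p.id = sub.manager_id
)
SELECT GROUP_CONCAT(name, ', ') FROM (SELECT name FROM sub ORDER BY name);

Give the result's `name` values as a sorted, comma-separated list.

Base: id=9 (Sara), manager_id=3, level 0.
Iteration 1: join on id=3 -> Grace (id 3, manager_id=2, level 1).
Iteration 2: join on id=2 -> Zane (id 2, manager_id=1, level 2).
Iteration 3: join on id=1 -> Uma (id 1, manager_id=NULL, level 3).
Iteration 4: manager_id is NULL; no match; recursion stops.

Grace, Sara, Uma, Zane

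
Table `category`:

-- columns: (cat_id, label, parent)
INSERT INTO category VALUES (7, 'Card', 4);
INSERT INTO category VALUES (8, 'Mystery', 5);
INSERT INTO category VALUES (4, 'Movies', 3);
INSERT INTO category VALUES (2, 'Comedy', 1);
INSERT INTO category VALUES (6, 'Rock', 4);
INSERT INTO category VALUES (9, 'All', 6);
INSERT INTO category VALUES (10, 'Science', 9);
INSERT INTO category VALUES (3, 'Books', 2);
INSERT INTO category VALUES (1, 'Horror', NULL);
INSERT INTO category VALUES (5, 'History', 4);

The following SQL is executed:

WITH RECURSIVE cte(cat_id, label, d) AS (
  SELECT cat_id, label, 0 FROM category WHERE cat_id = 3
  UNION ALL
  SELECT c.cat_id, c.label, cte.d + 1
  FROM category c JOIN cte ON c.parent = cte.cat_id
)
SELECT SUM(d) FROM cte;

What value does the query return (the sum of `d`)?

17

Base: cat_id=3 (Books) at d 0.
Iteration 1: rows with parent in {3} -> Movies (id 4, d 1).
Iteration 2: rows with parent in {4} -> History (id 5, d 2), Rock (id 6, d 2), Card (id 7, d 2).
Iteration 3: rows with parent in {5,6,7} -> Mystery (id 8, d 3), All (id 9, d 3).
Iteration 4: rows with parent in {8,9} -> Science (id 10, d 4).
Iteration 5: no rows with parent in {10}; recursion stops.
SUM(d) = 0 + 1 + 2 + 2 + 2 + 3 + 3 + 4 = 17.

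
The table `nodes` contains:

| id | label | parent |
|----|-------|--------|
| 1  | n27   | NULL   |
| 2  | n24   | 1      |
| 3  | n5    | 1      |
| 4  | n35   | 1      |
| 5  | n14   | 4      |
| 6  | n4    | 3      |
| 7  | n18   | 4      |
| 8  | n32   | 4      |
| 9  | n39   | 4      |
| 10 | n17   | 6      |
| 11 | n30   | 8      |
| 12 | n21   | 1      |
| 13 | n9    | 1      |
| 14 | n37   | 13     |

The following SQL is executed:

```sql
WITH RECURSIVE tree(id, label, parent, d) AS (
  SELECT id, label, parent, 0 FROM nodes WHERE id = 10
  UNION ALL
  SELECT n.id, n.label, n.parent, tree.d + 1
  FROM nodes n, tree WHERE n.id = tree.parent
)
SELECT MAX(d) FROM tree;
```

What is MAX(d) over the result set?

Base: id=10 (n17), parent=6, d 0.
Iteration 1: join on id=6 -> n4 (id 6, parent=3, d 1).
Iteration 2: join on id=3 -> n5 (id 3, parent=1, d 2).
Iteration 3: join on id=1 -> n27 (id 1, parent=NULL, d 3).
Iteration 4: parent is NULL; no match; recursion stops.
d values: 0, 1, 2, 3; the maximum is 3.

3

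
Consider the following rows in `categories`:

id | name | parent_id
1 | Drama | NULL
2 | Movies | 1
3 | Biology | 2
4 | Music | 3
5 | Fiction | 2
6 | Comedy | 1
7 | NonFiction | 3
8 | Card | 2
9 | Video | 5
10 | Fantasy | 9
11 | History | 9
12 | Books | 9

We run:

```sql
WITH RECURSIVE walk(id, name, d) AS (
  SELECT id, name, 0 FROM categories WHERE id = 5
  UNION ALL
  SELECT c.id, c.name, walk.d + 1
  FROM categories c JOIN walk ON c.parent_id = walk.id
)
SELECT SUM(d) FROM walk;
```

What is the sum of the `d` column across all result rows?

7

Base: id=5 (Fiction) at d 0.
Iteration 1: rows with parent_id in {5} -> Video (id 9, d 1).
Iteration 2: rows with parent_id in {9} -> Fantasy (id 10, d 2), History (id 11, d 2), Books (id 12, d 2).
Iteration 3: no rows with parent_id in {10,11,12}; recursion stops.
SUM(d) = 0 + 1 + 2 + 2 + 2 = 7.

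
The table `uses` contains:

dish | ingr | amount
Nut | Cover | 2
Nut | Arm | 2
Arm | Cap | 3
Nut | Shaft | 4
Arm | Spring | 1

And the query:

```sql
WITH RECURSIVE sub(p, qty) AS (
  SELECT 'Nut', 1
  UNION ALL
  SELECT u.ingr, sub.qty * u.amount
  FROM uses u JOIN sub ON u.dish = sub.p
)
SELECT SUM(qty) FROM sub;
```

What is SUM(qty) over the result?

Base: (Nut, qty=1).
Iteration 1: components of {Nut} -> Arm = 1*2 = 2, Cover = 1*2 = 2, Shaft = 1*4 = 4.
Iteration 2: components of {Arm,Cover,Shaft} -> Cap = 2*3 = 6, Spring = 2*1 = 2.
Iteration 3: no further components; recursion stops.
SUM(qty) = 1 + 2 + 2 + 4 + 6 + 2 = 17.

17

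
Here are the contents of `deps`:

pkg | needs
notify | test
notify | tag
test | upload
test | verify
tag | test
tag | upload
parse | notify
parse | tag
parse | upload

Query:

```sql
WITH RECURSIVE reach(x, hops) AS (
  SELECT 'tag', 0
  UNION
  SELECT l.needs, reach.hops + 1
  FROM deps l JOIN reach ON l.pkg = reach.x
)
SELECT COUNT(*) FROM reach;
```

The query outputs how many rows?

Base: (tag, hops=0).
Iteration 1: edges from {tag} -> (test, hops=1), (upload, hops=1).
Iteration 2: edges from {test,upload} -> (upload, hops=2), (verify, hops=2).
Iteration 3: no outgoing edges from {upload,verify}; recursion stops.
Total rows emitted: 5.

5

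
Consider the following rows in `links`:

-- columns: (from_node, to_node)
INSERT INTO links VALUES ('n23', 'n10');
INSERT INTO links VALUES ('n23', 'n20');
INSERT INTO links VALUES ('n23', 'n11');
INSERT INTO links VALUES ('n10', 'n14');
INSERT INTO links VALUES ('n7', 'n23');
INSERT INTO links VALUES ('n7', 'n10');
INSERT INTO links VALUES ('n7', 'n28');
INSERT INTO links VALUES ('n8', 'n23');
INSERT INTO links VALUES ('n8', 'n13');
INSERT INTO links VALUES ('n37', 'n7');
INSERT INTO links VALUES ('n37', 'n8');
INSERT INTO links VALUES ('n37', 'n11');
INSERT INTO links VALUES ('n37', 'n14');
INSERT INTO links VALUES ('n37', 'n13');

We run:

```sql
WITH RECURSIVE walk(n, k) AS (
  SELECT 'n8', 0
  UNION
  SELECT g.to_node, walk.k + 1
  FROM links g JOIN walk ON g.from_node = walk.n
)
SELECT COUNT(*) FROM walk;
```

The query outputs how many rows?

Base: (n8, k=0).
Iteration 1: edges from {n8} -> (n13, k=1), (n23, k=1).
Iteration 2: edges from {n13,n23} -> (n10, k=2), (n11, k=2), (n20, k=2).
Iteration 3: edges from {n10,n11,n20} -> (n14, k=3).
Iteration 4: no outgoing edges from {n14}; recursion stops.
Total rows emitted: 7.

7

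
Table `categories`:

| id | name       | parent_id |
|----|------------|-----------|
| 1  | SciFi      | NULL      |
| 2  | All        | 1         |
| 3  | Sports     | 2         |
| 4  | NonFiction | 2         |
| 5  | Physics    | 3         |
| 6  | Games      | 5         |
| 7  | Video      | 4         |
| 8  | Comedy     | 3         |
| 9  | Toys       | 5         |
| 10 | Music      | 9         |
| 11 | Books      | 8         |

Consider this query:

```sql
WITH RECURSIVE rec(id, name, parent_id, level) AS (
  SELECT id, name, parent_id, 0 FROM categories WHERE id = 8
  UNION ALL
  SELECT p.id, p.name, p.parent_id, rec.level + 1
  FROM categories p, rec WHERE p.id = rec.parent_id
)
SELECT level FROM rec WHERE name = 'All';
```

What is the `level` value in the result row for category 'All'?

Base: id=8 (Comedy), parent_id=3, level 0.
Iteration 1: join on id=3 -> Sports (id 3, parent_id=2, level 1).
Iteration 2: join on id=2 -> All (id 2, parent_id=1, level 2).
Iteration 3: join on id=1 -> SciFi (id 1, parent_id=NULL, level 3).
Iteration 4: parent_id is NULL; no match; recursion stops.

2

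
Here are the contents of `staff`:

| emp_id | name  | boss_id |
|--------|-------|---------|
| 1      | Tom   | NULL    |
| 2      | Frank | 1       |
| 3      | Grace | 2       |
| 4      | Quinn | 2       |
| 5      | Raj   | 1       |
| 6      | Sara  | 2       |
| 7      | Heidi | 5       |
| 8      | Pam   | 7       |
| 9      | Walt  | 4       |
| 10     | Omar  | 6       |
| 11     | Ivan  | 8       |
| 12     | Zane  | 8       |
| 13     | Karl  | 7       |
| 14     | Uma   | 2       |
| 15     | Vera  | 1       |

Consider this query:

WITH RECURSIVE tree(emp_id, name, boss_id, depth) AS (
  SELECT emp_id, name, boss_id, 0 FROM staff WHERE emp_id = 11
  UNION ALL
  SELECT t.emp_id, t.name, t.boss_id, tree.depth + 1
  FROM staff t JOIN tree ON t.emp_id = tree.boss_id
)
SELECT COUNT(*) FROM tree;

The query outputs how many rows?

5

Base: emp_id=11 (Ivan), boss_id=8, depth 0.
Iteration 1: join on emp_id=8 -> Pam (id 8, boss_id=7, depth 1).
Iteration 2: join on emp_id=7 -> Heidi (id 7, boss_id=5, depth 2).
Iteration 3: join on emp_id=5 -> Raj (id 5, boss_id=1, depth 3).
Iteration 4: join on emp_id=1 -> Tom (id 1, boss_id=NULL, depth 4).
Iteration 5: boss_id is NULL; no match; recursion stops.
Total rows emitted: 5.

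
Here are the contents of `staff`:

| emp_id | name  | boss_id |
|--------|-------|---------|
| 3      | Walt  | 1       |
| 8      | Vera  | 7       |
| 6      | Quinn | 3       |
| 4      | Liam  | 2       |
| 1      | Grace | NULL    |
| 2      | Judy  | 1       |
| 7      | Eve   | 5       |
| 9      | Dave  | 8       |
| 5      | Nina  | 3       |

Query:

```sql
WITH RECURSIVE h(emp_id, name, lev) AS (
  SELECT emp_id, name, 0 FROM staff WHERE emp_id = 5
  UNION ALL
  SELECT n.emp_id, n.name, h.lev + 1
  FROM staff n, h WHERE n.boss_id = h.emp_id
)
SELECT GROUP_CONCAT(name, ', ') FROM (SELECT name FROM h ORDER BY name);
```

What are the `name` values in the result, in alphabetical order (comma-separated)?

Base: emp_id=5 (Nina) at lev 0.
Iteration 1: rows with boss_id in {5} -> Eve (id 7, lev 1).
Iteration 2: rows with boss_id in {7} -> Vera (id 8, lev 2).
Iteration 3: rows with boss_id in {8} -> Dave (id 9, lev 3).
Iteration 4: no rows with boss_id in {9}; recursion stops.

Dave, Eve, Nina, Vera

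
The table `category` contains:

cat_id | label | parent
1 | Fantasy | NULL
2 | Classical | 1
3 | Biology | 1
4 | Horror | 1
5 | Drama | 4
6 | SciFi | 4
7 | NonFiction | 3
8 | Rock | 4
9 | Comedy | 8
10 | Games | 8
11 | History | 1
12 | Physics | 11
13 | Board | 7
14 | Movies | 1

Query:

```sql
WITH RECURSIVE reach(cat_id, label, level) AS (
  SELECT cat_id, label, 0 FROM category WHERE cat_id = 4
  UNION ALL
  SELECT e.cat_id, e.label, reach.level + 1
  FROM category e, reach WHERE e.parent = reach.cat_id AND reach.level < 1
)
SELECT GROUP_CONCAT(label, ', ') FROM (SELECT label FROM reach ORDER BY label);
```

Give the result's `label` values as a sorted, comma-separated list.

Base: cat_id=4 (Horror) at level 0.
Iteration 1: rows with parent in {4} -> Drama (id 5, level 1), SciFi (id 6, level 1), Rock (id 8, level 1).
Iteration 2: level < 1 fails for all current rows; recursion stops.

Drama, Horror, Rock, SciFi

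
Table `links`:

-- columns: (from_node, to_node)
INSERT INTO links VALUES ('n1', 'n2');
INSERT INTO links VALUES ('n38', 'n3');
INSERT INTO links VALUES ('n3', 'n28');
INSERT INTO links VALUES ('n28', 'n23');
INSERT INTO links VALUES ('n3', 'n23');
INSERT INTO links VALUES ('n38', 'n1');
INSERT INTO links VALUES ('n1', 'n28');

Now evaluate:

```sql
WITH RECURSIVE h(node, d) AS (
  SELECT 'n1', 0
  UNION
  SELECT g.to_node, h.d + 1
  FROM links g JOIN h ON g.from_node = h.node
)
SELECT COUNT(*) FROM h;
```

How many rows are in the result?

Base: (n1, d=0).
Iteration 1: edges from {n1} -> (n2, d=1), (n28, d=1).
Iteration 2: edges from {n2,n28} -> (n23, d=2).
Iteration 3: no outgoing edges from {n23}; recursion stops.
Total rows emitted: 4.

4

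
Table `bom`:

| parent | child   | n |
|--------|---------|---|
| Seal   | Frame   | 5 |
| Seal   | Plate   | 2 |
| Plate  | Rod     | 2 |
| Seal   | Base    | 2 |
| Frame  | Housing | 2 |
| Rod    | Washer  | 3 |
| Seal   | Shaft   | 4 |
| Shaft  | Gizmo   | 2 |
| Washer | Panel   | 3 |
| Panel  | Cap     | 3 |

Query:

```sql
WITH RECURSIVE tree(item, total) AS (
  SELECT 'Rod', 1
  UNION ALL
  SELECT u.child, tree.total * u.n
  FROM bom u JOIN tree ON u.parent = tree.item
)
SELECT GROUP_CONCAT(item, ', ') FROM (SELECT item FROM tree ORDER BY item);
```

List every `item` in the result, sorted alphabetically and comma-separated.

Cap, Panel, Rod, Washer

Base: (Rod, total=1).
Iteration 1: components of {Rod} -> Washer = 1*3 = 3.
Iteration 2: components of {Washer} -> Panel = 3*3 = 9.
Iteration 3: components of {Panel} -> Cap = 9*3 = 27.
Iteration 4: no further components; recursion stops.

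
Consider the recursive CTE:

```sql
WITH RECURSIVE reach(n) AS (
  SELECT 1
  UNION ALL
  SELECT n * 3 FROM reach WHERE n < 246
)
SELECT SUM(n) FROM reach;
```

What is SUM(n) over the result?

Base: n=1.
Iteration 1: 1 < 246 holds -> n = 1 * 3 = 3.
Iteration 2: 3 < 246 holds -> n = 3 * 3 = 9.
Iteration 3: 9 < 246 holds -> n = 9 * 3 = 27.
Iteration 4: 27 < 246 holds -> n = 27 * 3 = 81.
Iteration 5: 81 < 246 holds -> n = 81 * 3 = 243.
Iteration 6: 243 < 246 holds -> n = 243 * 3 = 729.
Iteration 7: 729 < 246 fails; recursion stops.
SUM(n) = 1 + 3 + 9 + 27 + 81 + 243 + 729 = 1093.

1093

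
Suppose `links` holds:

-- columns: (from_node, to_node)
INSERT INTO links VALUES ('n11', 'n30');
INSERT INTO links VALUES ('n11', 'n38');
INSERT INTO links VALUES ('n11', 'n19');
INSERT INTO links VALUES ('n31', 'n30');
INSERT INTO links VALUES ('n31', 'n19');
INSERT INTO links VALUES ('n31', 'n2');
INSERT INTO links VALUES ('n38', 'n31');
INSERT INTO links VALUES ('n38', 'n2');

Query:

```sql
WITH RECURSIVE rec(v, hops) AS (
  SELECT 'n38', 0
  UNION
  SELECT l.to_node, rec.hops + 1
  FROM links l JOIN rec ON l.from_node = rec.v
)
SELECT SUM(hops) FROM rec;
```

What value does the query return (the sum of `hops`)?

8

Base: (n38, hops=0).
Iteration 1: edges from {n38} -> (n2, hops=1), (n31, hops=1).
Iteration 2: edges from {n2,n31} -> (n19, hops=2), (n2, hops=2), (n30, hops=2).
Iteration 3: no outgoing edges from {n19,n2,n30}; recursion stops.
SUM(hops) = 0 + 1 + 1 + 2 + 2 + 2 = 8.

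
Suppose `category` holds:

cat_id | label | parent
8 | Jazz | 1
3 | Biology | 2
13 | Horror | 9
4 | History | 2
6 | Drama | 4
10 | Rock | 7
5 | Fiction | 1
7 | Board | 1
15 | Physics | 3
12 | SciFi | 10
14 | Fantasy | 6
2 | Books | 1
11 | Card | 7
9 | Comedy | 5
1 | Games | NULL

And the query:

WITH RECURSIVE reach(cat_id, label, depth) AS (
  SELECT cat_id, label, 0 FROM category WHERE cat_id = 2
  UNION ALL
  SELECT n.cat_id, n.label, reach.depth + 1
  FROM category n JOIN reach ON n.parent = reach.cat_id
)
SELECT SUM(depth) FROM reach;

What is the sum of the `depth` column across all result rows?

Base: cat_id=2 (Books) at depth 0.
Iteration 1: rows with parent in {2} -> Biology (id 3, depth 1), History (id 4, depth 1).
Iteration 2: rows with parent in {3,4} -> Drama (id 6, depth 2), Physics (id 15, depth 2).
Iteration 3: rows with parent in {6,15} -> Fantasy (id 14, depth 3).
Iteration 4: no rows with parent in {14}; recursion stops.
SUM(depth) = 0 + 1 + 1 + 2 + 2 + 3 = 9.

9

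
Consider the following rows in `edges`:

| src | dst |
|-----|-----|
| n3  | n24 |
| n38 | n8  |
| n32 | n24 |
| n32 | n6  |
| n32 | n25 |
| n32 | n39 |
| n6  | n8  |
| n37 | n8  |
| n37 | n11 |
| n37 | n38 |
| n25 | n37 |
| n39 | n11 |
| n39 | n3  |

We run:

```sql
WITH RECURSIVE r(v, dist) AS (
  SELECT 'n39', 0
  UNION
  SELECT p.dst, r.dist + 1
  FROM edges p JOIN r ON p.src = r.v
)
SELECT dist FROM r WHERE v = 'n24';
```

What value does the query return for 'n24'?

2

Base: (n39, dist=0).
Iteration 1: edges from {n39} -> (n11, dist=1), (n3, dist=1).
Iteration 2: edges from {n11,n3} -> (n24, dist=2).
Iteration 3: no outgoing edges from {n24}; recursion stops.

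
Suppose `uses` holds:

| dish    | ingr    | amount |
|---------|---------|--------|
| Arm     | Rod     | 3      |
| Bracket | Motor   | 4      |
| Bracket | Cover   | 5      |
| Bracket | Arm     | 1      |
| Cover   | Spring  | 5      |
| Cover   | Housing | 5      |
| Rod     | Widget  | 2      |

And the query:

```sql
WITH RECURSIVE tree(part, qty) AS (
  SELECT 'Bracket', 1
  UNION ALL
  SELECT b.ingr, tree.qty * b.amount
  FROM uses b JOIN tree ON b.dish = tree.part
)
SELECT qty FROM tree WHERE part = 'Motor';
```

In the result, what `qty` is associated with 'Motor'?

4

Base: (Bracket, qty=1).
Iteration 1: components of {Bracket} -> Arm = 1*1 = 1, Cover = 1*5 = 5, Motor = 1*4 = 4.
Iteration 2: components of {Arm,Cover,Motor} -> Housing = 5*5 = 25, Rod = 1*3 = 3, Spring = 5*5 = 25.
Iteration 3: components of {Housing,Rod,Spring} -> Widget = 3*2 = 6.
Iteration 4: no further components; recursion stops.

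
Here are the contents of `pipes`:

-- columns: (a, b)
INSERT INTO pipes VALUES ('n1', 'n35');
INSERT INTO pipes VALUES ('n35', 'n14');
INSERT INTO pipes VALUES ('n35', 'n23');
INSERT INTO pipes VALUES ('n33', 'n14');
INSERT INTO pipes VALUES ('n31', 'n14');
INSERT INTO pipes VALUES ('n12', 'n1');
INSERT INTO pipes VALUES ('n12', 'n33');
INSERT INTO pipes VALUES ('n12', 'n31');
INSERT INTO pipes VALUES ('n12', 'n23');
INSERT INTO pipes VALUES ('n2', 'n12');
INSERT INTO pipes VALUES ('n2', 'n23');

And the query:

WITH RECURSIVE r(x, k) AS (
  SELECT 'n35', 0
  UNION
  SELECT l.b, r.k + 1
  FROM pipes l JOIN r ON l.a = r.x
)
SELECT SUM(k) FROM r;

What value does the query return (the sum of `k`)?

2

Base: (n35, k=0).
Iteration 1: edges from {n35} -> (n14, k=1), (n23, k=1).
Iteration 2: no outgoing edges from {n14,n23}; recursion stops.
SUM(k) = 0 + 1 + 1 = 2.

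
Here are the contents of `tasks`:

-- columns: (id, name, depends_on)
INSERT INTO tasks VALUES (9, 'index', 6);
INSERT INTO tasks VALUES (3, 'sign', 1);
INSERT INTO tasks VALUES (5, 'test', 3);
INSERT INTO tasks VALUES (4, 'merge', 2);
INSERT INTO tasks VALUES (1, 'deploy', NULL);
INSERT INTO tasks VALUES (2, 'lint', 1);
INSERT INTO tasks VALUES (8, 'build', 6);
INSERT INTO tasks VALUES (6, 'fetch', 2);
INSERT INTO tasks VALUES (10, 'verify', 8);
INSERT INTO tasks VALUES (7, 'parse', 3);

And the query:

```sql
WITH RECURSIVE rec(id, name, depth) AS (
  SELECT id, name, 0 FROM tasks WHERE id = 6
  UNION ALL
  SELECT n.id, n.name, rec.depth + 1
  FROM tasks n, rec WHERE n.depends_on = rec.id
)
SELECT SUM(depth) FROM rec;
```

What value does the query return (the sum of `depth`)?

4

Base: id=6 (fetch) at depth 0.
Iteration 1: rows with depends_on in {6} -> build (id 8, depth 1), index (id 9, depth 1).
Iteration 2: rows with depends_on in {8,9} -> verify (id 10, depth 2).
Iteration 3: no rows with depends_on in {10}; recursion stops.
SUM(depth) = 0 + 1 + 1 + 2 = 4.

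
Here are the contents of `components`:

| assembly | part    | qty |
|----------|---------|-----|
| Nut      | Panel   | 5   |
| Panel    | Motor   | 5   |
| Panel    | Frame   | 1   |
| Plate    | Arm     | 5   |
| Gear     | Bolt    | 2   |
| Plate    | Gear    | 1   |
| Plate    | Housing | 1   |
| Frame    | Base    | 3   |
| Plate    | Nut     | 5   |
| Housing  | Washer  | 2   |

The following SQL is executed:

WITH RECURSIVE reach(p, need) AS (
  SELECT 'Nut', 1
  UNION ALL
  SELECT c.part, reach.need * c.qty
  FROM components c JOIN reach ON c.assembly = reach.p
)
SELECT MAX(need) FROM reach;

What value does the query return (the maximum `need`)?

25

Base: (Nut, need=1).
Iteration 1: components of {Nut} -> Panel = 1*5 = 5.
Iteration 2: components of {Panel} -> Frame = 5*1 = 5, Motor = 5*5 = 25.
Iteration 3: components of {Frame,Motor} -> Base = 5*3 = 15.
Iteration 4: no further components; recursion stops.
need values: 1, 5, 25, 5, 15; the maximum is 25.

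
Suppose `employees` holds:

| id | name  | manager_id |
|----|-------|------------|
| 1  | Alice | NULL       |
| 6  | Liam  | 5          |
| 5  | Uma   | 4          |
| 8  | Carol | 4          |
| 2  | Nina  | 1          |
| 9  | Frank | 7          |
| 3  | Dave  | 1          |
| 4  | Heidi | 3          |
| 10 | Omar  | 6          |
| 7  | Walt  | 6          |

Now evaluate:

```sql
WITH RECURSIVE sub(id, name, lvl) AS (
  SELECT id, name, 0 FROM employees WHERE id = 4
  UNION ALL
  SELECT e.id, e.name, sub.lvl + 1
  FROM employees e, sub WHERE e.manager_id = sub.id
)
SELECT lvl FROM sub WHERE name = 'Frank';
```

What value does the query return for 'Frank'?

Base: id=4 (Heidi) at lvl 0.
Iteration 1: rows with manager_id in {4} -> Uma (id 5, lvl 1), Carol (id 8, lvl 1).
Iteration 2: rows with manager_id in {5,8} -> Liam (id 6, lvl 2).
Iteration 3: rows with manager_id in {6} -> Walt (id 7, lvl 3), Omar (id 10, lvl 3).
Iteration 4: rows with manager_id in {7,10} -> Frank (id 9, lvl 4).
Iteration 5: no rows with manager_id in {9}; recursion stops.

4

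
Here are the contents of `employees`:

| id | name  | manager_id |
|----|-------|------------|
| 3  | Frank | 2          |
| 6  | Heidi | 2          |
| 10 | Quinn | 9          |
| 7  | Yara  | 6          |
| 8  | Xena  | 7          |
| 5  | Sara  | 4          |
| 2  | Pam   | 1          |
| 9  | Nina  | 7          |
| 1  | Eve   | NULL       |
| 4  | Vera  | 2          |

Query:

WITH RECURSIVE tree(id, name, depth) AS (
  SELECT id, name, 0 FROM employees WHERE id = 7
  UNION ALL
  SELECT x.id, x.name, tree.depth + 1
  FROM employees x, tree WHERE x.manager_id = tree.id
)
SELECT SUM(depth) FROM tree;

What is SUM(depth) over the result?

Base: id=7 (Yara) at depth 0.
Iteration 1: rows with manager_id in {7} -> Xena (id 8, depth 1), Nina (id 9, depth 1).
Iteration 2: rows with manager_id in {8,9} -> Quinn (id 10, depth 2).
Iteration 3: no rows with manager_id in {10}; recursion stops.
SUM(depth) = 0 + 1 + 1 + 2 = 4.

4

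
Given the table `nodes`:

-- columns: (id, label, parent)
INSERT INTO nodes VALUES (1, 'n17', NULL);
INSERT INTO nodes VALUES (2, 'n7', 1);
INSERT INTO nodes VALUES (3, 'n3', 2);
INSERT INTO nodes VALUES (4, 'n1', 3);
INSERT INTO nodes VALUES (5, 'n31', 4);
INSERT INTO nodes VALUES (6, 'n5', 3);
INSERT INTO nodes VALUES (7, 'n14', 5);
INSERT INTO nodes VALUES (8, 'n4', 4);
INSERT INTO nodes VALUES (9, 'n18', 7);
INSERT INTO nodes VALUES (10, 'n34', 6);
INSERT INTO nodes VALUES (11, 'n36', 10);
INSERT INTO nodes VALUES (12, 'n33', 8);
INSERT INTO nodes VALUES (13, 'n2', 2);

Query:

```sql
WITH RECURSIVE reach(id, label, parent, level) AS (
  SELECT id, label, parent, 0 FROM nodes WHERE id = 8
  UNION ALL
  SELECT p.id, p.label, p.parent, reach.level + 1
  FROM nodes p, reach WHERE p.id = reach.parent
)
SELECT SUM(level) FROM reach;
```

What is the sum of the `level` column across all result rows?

10

Base: id=8 (n4), parent=4, level 0.
Iteration 1: join on id=4 -> n1 (id 4, parent=3, level 1).
Iteration 2: join on id=3 -> n3 (id 3, parent=2, level 2).
Iteration 3: join on id=2 -> n7 (id 2, parent=1, level 3).
Iteration 4: join on id=1 -> n17 (id 1, parent=NULL, level 4).
Iteration 5: parent is NULL; no match; recursion stops.
SUM(level) = 0 + 1 + 2 + 3 + 4 = 10.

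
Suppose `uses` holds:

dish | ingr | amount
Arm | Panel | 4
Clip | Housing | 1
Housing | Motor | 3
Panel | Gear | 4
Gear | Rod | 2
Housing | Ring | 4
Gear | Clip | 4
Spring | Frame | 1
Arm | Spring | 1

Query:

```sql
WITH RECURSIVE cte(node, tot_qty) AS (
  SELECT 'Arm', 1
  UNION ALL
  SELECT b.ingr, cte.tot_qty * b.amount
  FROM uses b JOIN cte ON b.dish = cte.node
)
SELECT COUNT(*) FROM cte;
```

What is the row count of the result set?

10

Base: (Arm, tot_qty=1).
Iteration 1: components of {Arm} -> Panel = 1*4 = 4, Spring = 1*1 = 1.
Iteration 2: components of {Panel,Spring} -> Frame = 1*1 = 1, Gear = 4*4 = 16.
Iteration 3: components of {Frame,Gear} -> Clip = 16*4 = 64, Rod = 16*2 = 32.
Iteration 4: components of {Clip,Rod} -> Housing = 64*1 = 64.
Iteration 5: components of {Housing} -> Motor = 64*3 = 192, Ring = 64*4 = 256.
Iteration 6: no further components; recursion stops.
Total rows emitted: 10.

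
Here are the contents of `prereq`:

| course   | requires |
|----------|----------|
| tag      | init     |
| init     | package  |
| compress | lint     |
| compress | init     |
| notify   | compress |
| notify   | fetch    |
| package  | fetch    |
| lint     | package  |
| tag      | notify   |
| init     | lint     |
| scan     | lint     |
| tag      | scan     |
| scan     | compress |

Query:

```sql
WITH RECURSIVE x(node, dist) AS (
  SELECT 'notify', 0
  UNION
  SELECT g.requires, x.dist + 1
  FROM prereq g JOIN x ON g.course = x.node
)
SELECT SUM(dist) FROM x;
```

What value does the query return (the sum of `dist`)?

25

Base: (notify, dist=0).
Iteration 1: edges from {notify} -> (compress, dist=1), (fetch, dist=1).
Iteration 2: edges from {compress,fetch} -> (init, dist=2), (lint, dist=2).
Iteration 3: edges from {init,lint} -> (lint, dist=3), (package, dist=3). [UNION drops 1 duplicate row(s)]
Iteration 4: edges from {lint,package} -> (fetch, dist=4), (package, dist=4).
Iteration 5: edges from {fetch,package} -> (fetch, dist=5).
Iteration 6: no outgoing edges from {fetch}; recursion stops.
SUM(dist) = 0 + 1 + 1 + 2 + 2 + 3 + 3 + 4 + 4 + 5 = 25.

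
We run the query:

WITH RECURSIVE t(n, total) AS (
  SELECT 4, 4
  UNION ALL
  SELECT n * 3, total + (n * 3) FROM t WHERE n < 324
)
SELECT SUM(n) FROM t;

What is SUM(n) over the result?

Base: n=4, total=4.
Iteration 1: 4 < 324 holds -> n = 4 * 3 = 12, total = 4 + 12 = 16.
Iteration 2: 12 < 324 holds -> n = 12 * 3 = 36, total = 16 + 36 = 52.
Iteration 3: 36 < 324 holds -> n = 36 * 3 = 108, total = 52 + 108 = 160.
Iteration 4: 108 < 324 holds -> n = 108 * 3 = 324, total = 160 + 324 = 484.
Iteration 5: 324 < 324 fails; recursion stops.
SUM(n) = 4 + 12 + 36 + 108 + 324 = 484.

484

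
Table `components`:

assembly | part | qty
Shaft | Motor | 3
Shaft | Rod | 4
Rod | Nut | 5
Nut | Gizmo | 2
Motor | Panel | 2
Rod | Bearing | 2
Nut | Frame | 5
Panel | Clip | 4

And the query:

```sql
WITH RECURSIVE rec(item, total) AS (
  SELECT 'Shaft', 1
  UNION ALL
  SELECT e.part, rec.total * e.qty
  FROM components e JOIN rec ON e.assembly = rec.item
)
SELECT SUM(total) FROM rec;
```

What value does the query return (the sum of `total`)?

206

Base: (Shaft, total=1).
Iteration 1: components of {Shaft} -> Motor = 1*3 = 3, Rod = 1*4 = 4.
Iteration 2: components of {Motor,Rod} -> Bearing = 4*2 = 8, Nut = 4*5 = 20, Panel = 3*2 = 6.
Iteration 3: components of {Bearing,Nut,Panel} -> Clip = 6*4 = 24, Frame = 20*5 = 100, Gizmo = 20*2 = 40.
Iteration 4: no further components; recursion stops.
SUM(total) = 1 + 3 + 4 + 6 + 20 + 8 + 24 + 40 + 100 = 206.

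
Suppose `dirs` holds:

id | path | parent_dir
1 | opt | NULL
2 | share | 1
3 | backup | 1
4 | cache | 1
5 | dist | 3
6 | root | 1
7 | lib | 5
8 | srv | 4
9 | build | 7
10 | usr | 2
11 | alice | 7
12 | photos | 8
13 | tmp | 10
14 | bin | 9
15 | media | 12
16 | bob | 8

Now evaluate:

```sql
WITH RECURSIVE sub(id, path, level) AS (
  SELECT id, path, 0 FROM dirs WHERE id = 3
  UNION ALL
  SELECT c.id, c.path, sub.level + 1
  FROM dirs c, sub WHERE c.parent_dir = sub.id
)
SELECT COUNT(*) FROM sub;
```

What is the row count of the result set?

6

Base: id=3 (backup) at level 0.
Iteration 1: rows with parent_dir in {3} -> dist (id 5, level 1).
Iteration 2: rows with parent_dir in {5} -> lib (id 7, level 2).
Iteration 3: rows with parent_dir in {7} -> build (id 9, level 3), alice (id 11, level 3).
Iteration 4: rows with parent_dir in {9,11} -> bin (id 14, level 4).
Iteration 5: no rows with parent_dir in {14}; recursion stops.
Total rows emitted: 6.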